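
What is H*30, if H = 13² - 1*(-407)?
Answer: 17280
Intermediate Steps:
H = 576 (H = 169 + 407 = 576)
H*30 = 576*30 = 17280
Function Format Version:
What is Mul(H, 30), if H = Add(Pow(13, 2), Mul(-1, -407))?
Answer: 17280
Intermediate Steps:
H = 576 (H = Add(169, 407) = 576)
Mul(H, 30) = Mul(576, 30) = 17280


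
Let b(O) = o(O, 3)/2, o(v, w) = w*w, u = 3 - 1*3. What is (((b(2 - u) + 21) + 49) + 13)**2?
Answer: 30625/4 ≈ 7656.3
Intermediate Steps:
u = 0 (u = 3 - 3 = 0)
o(v, w) = w**2
b(O) = 9/2 (b(O) = 3**2/2 = 9*(1/2) = 9/2)
(((b(2 - u) + 21) + 49) + 13)**2 = (((9/2 + 21) + 49) + 13)**2 = ((51/2 + 49) + 13)**2 = (149/2 + 13)**2 = (175/2)**2 = 30625/4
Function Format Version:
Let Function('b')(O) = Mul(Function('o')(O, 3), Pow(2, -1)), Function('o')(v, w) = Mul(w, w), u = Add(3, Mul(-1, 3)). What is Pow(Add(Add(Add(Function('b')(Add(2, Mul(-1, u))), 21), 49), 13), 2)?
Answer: Rational(30625, 4) ≈ 7656.3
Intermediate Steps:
u = 0 (u = Add(3, -3) = 0)
Function('o')(v, w) = Pow(w, 2)
Function('b')(O) = Rational(9, 2) (Function('b')(O) = Mul(Pow(3, 2), Pow(2, -1)) = Mul(9, Rational(1, 2)) = Rational(9, 2))
Pow(Add(Add(Add(Function('b')(Add(2, Mul(-1, u))), 21), 49), 13), 2) = Pow(Add(Add(Add(Rational(9, 2), 21), 49), 13), 2) = Pow(Add(Add(Rational(51, 2), 49), 13), 2) = Pow(Add(Rational(149, 2), 13), 2) = Pow(Rational(175, 2), 2) = Rational(30625, 4)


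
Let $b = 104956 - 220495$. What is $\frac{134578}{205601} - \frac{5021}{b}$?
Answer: $\frac{16581330163}{23754933939} \approx 0.69802$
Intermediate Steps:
$b = -115539$
$\frac{134578}{205601} - \frac{5021}{b} = \frac{134578}{205601} - \frac{5021}{-115539} = 134578 \cdot \frac{1}{205601} - - \frac{5021}{115539} = \frac{134578}{205601} + \frac{5021}{115539} = \frac{16581330163}{23754933939}$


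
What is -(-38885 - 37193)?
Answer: 76078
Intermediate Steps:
-(-38885 - 37193) = -1*(-76078) = 76078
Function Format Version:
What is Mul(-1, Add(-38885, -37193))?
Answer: 76078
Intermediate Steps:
Mul(-1, Add(-38885, -37193)) = Mul(-1, -76078) = 76078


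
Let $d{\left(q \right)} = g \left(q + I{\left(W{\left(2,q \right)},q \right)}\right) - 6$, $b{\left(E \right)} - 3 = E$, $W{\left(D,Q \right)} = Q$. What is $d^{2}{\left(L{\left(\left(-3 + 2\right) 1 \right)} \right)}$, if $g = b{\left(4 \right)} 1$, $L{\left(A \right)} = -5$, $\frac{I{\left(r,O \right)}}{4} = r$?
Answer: $32761$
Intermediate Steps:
$I{\left(r,O \right)} = 4 r$
$b{\left(E \right)} = 3 + E$
$g = 7$ ($g = \left(3 + 4\right) 1 = 7 \cdot 1 = 7$)
$d{\left(q \right)} = -6 + 35 q$ ($d{\left(q \right)} = 7 \left(q + 4 q\right) - 6 = 7 \cdot 5 q - 6 = 35 q - 6 = -6 + 35 q$)
$d^{2}{\left(L{\left(\left(-3 + 2\right) 1 \right)} \right)} = \left(-6 + 35 \left(-5\right)\right)^{2} = \left(-6 - 175\right)^{2} = \left(-181\right)^{2} = 32761$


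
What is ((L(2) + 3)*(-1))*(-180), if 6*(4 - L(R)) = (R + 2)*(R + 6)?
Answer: 300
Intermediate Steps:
L(R) = 4 - (2 + R)*(6 + R)/6 (L(R) = 4 - (R + 2)*(R + 6)/6 = 4 - (2 + R)*(6 + R)/6)
((L(2) + 3)*(-1))*(-180) = (((2 - 4/3*2 - 1/6*2**2) + 3)*(-1))*(-180) = (((2 - 8/3 - 1/6*4) + 3)*(-1))*(-180) = (((2 - 8/3 - 2/3) + 3)*(-1))*(-180) = ((-4/3 + 3)*(-1))*(-180) = ((5/3)*(-1))*(-180) = -5/3*(-180) = 300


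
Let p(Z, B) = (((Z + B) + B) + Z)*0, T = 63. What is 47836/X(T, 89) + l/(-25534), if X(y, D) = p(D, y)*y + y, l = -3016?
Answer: 610817216/804321 ≈ 759.42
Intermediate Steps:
p(Z, B) = 0 (p(Z, B) = (((B + Z) + B) + Z)*0 = ((Z + 2*B) + Z)*0 = (2*B + 2*Z)*0 = 0)
X(y, D) = y (X(y, D) = 0*y + y = 0 + y = y)
47836/X(T, 89) + l/(-25534) = 47836/63 - 3016/(-25534) = 47836*(1/63) - 3016*(-1/25534) = 47836/63 + 1508/12767 = 610817216/804321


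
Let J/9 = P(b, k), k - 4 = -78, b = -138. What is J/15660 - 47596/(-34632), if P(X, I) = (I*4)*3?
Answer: 1084663/1255410 ≈ 0.86399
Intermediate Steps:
k = -74 (k = 4 - 78 = -74)
P(X, I) = 12*I (P(X, I) = (4*I)*3 = 12*I)
J = -7992 (J = 9*(12*(-74)) = 9*(-888) = -7992)
J/15660 - 47596/(-34632) = -7992/15660 - 47596/(-34632) = -7992*1/15660 - 47596*(-1/34632) = -74/145 + 11899/8658 = 1084663/1255410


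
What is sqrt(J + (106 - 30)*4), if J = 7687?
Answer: sqrt(7991) ≈ 89.392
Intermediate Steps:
sqrt(J + (106 - 30)*4) = sqrt(7687 + (106 - 30)*4) = sqrt(7687 + 76*4) = sqrt(7687 + 304) = sqrt(7991)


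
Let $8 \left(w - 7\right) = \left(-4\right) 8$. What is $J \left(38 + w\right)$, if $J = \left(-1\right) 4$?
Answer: $-164$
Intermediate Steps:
$J = -4$
$w = 3$ ($w = 7 + \frac{\left(-4\right) 8}{8} = 7 + \frac{1}{8} \left(-32\right) = 7 - 4 = 3$)
$J \left(38 + w\right) = - 4 \left(38 + 3\right) = \left(-4\right) 41 = -164$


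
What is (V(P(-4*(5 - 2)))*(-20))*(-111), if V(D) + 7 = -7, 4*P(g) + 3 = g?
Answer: -31080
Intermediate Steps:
P(g) = -¾ + g/4
V(D) = -14 (V(D) = -7 - 7 = -14)
(V(P(-4*(5 - 2)))*(-20))*(-111) = -14*(-20)*(-111) = 280*(-111) = -31080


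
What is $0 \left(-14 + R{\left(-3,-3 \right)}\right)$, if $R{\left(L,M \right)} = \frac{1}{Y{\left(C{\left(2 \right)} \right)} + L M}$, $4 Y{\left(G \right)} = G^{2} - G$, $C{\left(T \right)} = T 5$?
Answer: $0$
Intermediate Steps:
$C{\left(T \right)} = 5 T$
$Y{\left(G \right)} = - \frac{G}{4} + \frac{G^{2}}{4}$ ($Y{\left(G \right)} = \frac{G^{2} - G}{4} = - \frac{G}{4} + \frac{G^{2}}{4}$)
$R{\left(L,M \right)} = \frac{1}{\frac{45}{2} + L M}$ ($R{\left(L,M \right)} = \frac{1}{\frac{5 \cdot 2 \left(-1 + 5 \cdot 2\right)}{4} + L M} = \frac{1}{\frac{1}{4} \cdot 10 \left(-1 + 10\right) + L M} = \frac{1}{\frac{1}{4} \cdot 10 \cdot 9 + L M} = \frac{1}{\frac{45}{2} + L M}$)
$0 \left(-14 + R{\left(-3,-3 \right)}\right) = 0 \left(-14 + \frac{2}{45 + 2 \left(-3\right) \left(-3\right)}\right) = 0 \left(-14 + \frac{2}{45 + 18}\right) = 0 \left(-14 + \frac{2}{63}\right) = 0 \left(- \frac{880}{63}\right) = 0$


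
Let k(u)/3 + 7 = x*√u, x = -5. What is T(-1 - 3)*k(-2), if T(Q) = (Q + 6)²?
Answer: -84 - 60*I*√2 ≈ -84.0 - 84.853*I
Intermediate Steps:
T(Q) = (6 + Q)²
k(u) = -21 - 15*√u (k(u) = -21 + 3*(-5*√u) = -21 - 15*√u)
T(-1 - 3)*k(-2) = (6 + (-1 - 3))²*(-21 - 15*I*√2) = (6 - 4)²*(-21 - 15*I*√2) = 2²*(-21 - 15*I*√2) = 4*(-21 - 15*I*√2) = -84 - 60*I*√2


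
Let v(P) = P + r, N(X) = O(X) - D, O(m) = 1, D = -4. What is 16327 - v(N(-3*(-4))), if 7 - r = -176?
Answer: 16139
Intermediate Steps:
N(X) = 5 (N(X) = 1 - 1*(-4) = 1 + 4 = 5)
r = 183 (r = 7 - 1*(-176) = 7 + 176 = 183)
v(P) = 183 + P (v(P) = P + 183 = 183 + P)
16327 - v(N(-3*(-4))) = 16327 - (183 + 5) = 16327 - 1*188 = 16327 - 188 = 16139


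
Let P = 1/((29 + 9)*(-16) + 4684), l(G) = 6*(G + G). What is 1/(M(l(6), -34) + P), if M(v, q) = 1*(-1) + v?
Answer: 4076/289397 ≈ 0.014084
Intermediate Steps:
l(G) = 12*G (l(G) = 6*(2*G) = 12*G)
M(v, q) = -1 + v
P = 1/4076 (P = 1/(38*(-16) + 4684) = 1/(-608 + 4684) = 1/4076 ≈ 0.00024534)
1/(M(l(6), -34) + P) = 1/((-1 + 12*6) + 1/4076) = 1/((-1 + 72) + 1/4076) = 1/(71 + 1/4076) = 1/(289397/4076) = 4076/289397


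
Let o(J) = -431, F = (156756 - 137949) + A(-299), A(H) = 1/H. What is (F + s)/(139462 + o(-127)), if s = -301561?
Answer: -84543447/41570269 ≈ -2.0337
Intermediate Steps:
F = 5623292/299 (F = (156756 - 137949) + 1/(-299) = 18807 - 1/299 = 5623292/299 ≈ 18807.)
(F + s)/(139462 + o(-127)) = (5623292/299 - 301561)/(139462 - 431) = -84543447/299/139031 = -84543447/299*1/139031 = -84543447/41570269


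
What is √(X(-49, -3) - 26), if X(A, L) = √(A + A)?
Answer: √(-26 + 7*I*√2) ≈ 0.95416 + 5.1875*I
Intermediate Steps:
X(A, L) = √2*√A (X(A, L) = √(2*A) = √2*√A)
√(X(-49, -3) - 26) = √(√2*√(-49) - 26) = √(√2*(7*I) - 26) = √(7*I*√2 - 26) = √(-26 + 7*I*√2)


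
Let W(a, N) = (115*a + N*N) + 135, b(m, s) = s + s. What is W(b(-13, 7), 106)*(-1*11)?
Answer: -142791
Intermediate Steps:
b(m, s) = 2*s
W(a, N) = 135 + N**2 + 115*a (W(a, N) = (115*a + N**2) + 135 = (N**2 + 115*a) + 135 = 135 + N**2 + 115*a)
W(b(-13, 7), 106)*(-1*11) = (135 + 106**2 + 115*(2*7))*(-1*11) = (135 + 11236 + 115*14)*(-11) = (135 + 11236 + 1610)*(-11) = 12981*(-11) = -142791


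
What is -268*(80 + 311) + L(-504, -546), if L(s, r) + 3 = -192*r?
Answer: 41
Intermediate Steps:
L(s, r) = -3 - 192*r
-268*(80 + 311) + L(-504, -546) = -268*(80 + 311) + (-3 - 192*(-546)) = -268*391 + (-3 + 104832) = -104788 + 104829 = 41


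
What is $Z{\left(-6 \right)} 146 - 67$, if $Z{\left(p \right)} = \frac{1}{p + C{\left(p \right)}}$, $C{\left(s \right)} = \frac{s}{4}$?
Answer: $- \frac{1297}{15} \approx -86.467$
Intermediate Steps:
$C{\left(s \right)} = \frac{s}{4}$ ($C{\left(s \right)} = s \frac{1}{4} = \frac{s}{4}$)
$Z{\left(p \right)} = \frac{4}{5 p}$ ($Z{\left(p \right)} = \frac{1}{p + \frac{p}{4}} = \frac{1}{\frac{5}{4} p} = \frac{4}{5 p}$)
$Z{\left(-6 \right)} 146 - 67 = \frac{4}{5 \left(-6\right)} 146 - 67 = \frac{4}{5} \left(- \frac{1}{6}\right) 146 - 67 = \left(- \frac{2}{15}\right) 146 - 67 = - \frac{292}{15} - 67 = - \frac{1297}{15}$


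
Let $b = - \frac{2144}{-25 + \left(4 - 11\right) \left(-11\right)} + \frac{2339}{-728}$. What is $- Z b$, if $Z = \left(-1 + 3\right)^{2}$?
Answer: $\frac{32355}{182} \approx 177.77$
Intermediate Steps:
$Z = 4$ ($Z = 2^{2} = 4$)
$b = - \frac{32355}{728}$ ($b = - \frac{2144}{-25 + \left(4 - 11\right) \left(-11\right)} + 2339 \left(- \frac{1}{728}\right) = - \frac{2144}{-25 - -77} - \frac{2339}{728} = - \frac{2144}{-25 + 77} - \frac{2339}{728} = - \frac{2144}{52} - \frac{2339}{728} = \left(-2144\right) \frac{1}{52} - \frac{2339}{728} = - \frac{536}{13} - \frac{2339}{728} = - \frac{32355}{728} \approx -44.444$)
$- Z b = \left(-1\right) 4 \left(- \frac{32355}{728}\right) = \left(-4\right) \left(- \frac{32355}{728}\right) = \frac{32355}{182}$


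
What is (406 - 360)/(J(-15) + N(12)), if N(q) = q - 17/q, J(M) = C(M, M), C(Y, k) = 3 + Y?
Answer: -552/17 ≈ -32.471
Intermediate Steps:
J(M) = 3 + M
(406 - 360)/(J(-15) + N(12)) = (406 - 360)/((3 - 15) + (12 - 17/12)) = 46/(-12 + (12 - 17*1/12)) = 46/(-12 + (12 - 17/12)) = 46/(-12 + 127/12) = 46/(-17/12) = 46*(-12/17) = -552/17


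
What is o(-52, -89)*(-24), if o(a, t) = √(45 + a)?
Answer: -24*I*√7 ≈ -63.498*I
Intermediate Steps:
o(-52, -89)*(-24) = √(45 - 52)*(-24) = √(-7)*(-24) = (I*√7)*(-24) = -24*I*√7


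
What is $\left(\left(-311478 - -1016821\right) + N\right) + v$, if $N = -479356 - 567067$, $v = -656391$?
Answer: $-997471$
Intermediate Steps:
$N = -1046423$
$\left(\left(-311478 - -1016821\right) + N\right) + v = \left(\left(-311478 - -1016821\right) - 1046423\right) - 656391 = \left(\left(-311478 + 1016821\right) - 1046423\right) - 656391 = \left(705343 - 1046423\right) - 656391 = -341080 - 656391 = -997471$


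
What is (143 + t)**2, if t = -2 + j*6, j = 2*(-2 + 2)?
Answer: 19881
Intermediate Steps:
j = 0 (j = 2*0 = 0)
t = -2 (t = -2 + 0*6 = -2 + 0 = -2)
(143 + t)**2 = (143 - 2)**2 = 141**2 = 19881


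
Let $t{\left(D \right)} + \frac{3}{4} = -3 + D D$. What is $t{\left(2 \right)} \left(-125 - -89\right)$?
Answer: $-9$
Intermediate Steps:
$t{\left(D \right)} = - \frac{15}{4} + D^{2}$ ($t{\left(D \right)} = - \frac{3}{4} + \left(-3 + D D\right) = - \frac{3}{4} + \left(-3 + D^{2}\right) = - \frac{15}{4} + D^{2}$)
$t{\left(2 \right)} \left(-125 - -89\right) = \left(- \frac{15}{4} + 2^{2}\right) \left(-125 - -89\right) = \left(- \frac{15}{4} + 4\right) \left(-125 + 89\right) = \frac{1}{4} \left(-36\right) = -9$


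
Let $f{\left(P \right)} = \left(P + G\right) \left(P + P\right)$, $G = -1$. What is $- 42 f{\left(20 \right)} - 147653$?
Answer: $-179573$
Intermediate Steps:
$f{\left(P \right)} = 2 P \left(-1 + P\right)$ ($f{\left(P \right)} = \left(P - 1\right) \left(P + P\right) = \left(-1 + P\right) 2 P = 2 P \left(-1 + P\right)$)
$- 42 f{\left(20 \right)} - 147653 = - 42 \cdot 2 \cdot 20 \left(-1 + 20\right) - 147653 = - 42 \cdot 2 \cdot 20 \cdot 19 - 147653 = \left(-42\right) 760 - 147653 = -31920 - 147653 = -179573$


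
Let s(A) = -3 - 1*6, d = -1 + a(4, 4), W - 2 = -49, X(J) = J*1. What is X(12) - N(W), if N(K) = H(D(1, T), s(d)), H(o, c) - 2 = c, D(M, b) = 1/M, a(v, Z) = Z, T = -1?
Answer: 19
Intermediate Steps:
X(J) = J
W = -47 (W = 2 - 49 = -47)
d = 3 (d = -1 + 4 = 3)
s(A) = -9 (s(A) = -3 - 6 = -9)
H(o, c) = 2 + c
N(K) = -7 (N(K) = 2 - 9 = -7)
X(12) - N(W) = 12 - 1*(-7) = 12 + 7 = 19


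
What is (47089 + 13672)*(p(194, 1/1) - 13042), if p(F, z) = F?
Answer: -780657328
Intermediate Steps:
(47089 + 13672)*(p(194, 1/1) - 13042) = (47089 + 13672)*(194 - 13042) = 60761*(-12848) = -780657328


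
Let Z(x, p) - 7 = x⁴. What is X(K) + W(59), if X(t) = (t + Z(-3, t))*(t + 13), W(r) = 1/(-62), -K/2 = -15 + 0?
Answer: 314587/62 ≈ 5074.0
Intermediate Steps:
Z(x, p) = 7 + x⁴
K = 30 (K = -2*(-15 + 0) = -2*(-15) = 30)
W(r) = -1/62
X(t) = (13 + t)*(88 + t) (X(t) = (t + (7 + (-3)⁴))*(t + 13) = (t + (7 + 81))*(13 + t) = (t + 88)*(13 + t) = (88 + t)*(13 + t) = (13 + t)*(88 + t))
X(K) + W(59) = (1144 + 30² + 101*30) - 1/62 = (1144 + 900 + 3030) - 1/62 = 5074 - 1/62 = 314587/62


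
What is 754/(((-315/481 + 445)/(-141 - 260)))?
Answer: -2507453/3685 ≈ -680.45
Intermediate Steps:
754/(((-315/481 + 445)/(-141 - 260))) = 754/(((-315*1/481 + 445)/(-401))) = 754/(((-315/481 + 445)*(-1/401))) = 754/(((213730/481)*(-1/401))) = 754/(-213730/192881) = 754*(-192881/213730) = -2507453/3685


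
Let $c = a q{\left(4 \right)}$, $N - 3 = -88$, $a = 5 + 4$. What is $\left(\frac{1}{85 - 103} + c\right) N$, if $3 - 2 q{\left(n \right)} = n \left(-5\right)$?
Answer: $- \frac{79135}{9} \approx -8792.8$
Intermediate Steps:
$q{\left(n \right)} = \frac{3}{2} + \frac{5 n}{2}$ ($q{\left(n \right)} = \frac{3}{2} - \frac{n \left(-5\right)}{2} = \frac{3}{2} - \frac{\left(-5\right) n}{2} = \frac{3}{2} + \frac{5 n}{2}$)
$a = 9$
$N = -85$ ($N = 3 - 88 = -85$)
$c = \frac{207}{2}$ ($c = 9 \left(\frac{3}{2} + \frac{5}{2} \cdot 4\right) = 9 \left(\frac{3}{2} + 10\right) = 9 \cdot \frac{23}{2} = \frac{207}{2} \approx 103.5$)
$\left(\frac{1}{85 - 103} + c\right) N = \left(\frac{1}{85 - 103} + \frac{207}{2}\right) \left(-85\right) = \left(\frac{1}{-18} + \frac{207}{2}\right) \left(-85\right) = \left(- \frac{1}{18} + \frac{207}{2}\right) \left(-85\right) = \frac{931}{9} \left(-85\right) = - \frac{79135}{9}$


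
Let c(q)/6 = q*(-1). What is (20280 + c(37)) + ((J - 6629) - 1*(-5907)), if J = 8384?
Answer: 27720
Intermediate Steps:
c(q) = -6*q (c(q) = 6*(q*(-1)) = 6*(-q) = -6*q)
(20280 + c(37)) + ((J - 6629) - 1*(-5907)) = (20280 - 6*37) + ((8384 - 6629) - 1*(-5907)) = (20280 - 222) + (1755 + 5907) = 20058 + 7662 = 27720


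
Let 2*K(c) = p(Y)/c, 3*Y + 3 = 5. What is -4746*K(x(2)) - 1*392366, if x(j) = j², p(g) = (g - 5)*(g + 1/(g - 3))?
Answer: -4701047/12 ≈ -3.9175e+5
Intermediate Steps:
Y = ⅔ (Y = -1 + (⅓)*5 = -1 + 5/3 = ⅔ ≈ 0.66667)
p(g) = (-5 + g)*(g + 1/(-3 + g))
K(c) = -65/(126*c) (K(c) = (((-5 + (⅔)³ - 8*(⅔)² + 16*(⅔))/(-3 + ⅔))/c)/2 = (((-5 + 8/27 - 8*4/9 + 32/3)/(-7/3))/c)/2 = ((-3*(-5 + 8/27 - 32/9 + 32/3)/7)/c)/2 = ((-3/7*65/27)/c)/2 = (-65/(63*c))/2 = -65/(126*c))
-4746*K(x(2)) - 1*392366 = -(-7345)/(3*(2²)) - 1*392366 = -(-7345)/(3*4) - 392366 = -4746*(-65/504) - 392366 = 7345/12 - 392366 = -4701047/12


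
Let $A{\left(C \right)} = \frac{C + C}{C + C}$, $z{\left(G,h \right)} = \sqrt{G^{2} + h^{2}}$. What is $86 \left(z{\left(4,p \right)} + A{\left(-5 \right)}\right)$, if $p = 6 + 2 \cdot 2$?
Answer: $86 + 172 \sqrt{29} \approx 1012.2$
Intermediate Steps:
$p = 10$ ($p = 6 + 4 = 10$)
$A{\left(C \right)} = 1$ ($A{\left(C \right)} = \frac{2 C}{2 C} = 2 C \frac{1}{2 C} = 1$)
$86 \left(z{\left(4,p \right)} + A{\left(-5 \right)}\right) = 86 \left(\sqrt{4^{2} + 10^{2}} + 1\right) = 86 \left(\sqrt{16 + 100} + 1\right) = 86 \left(\sqrt{116} + 1\right) = 86 \left(2 \sqrt{29} + 1\right) = 86 \left(1 + 2 \sqrt{29}\right) = 86 + 172 \sqrt{29}$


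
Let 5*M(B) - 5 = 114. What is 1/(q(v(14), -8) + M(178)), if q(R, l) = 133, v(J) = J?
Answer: 5/784 ≈ 0.0063775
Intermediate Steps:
M(B) = 119/5 (M(B) = 1 + (⅕)*114 = 1 + 114/5 = 119/5)
1/(q(v(14), -8) + M(178)) = 1/(133 + 119/5) = 1/(784/5) = 5/784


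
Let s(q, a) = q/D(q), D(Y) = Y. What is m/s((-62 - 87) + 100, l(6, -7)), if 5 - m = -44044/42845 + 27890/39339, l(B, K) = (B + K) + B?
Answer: 815008831/153225405 ≈ 5.3190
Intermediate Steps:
l(B, K) = K + 2*B
s(q, a) = 1 (s(q, a) = q/q = 1)
m = 815008831/153225405 (m = 5 - (-44044/42845 + 27890/39339) = 5 - (-44044*1/42845 + 27890*(1/39339)) = 5 - (-4004/3895 + 27890/39339) = 5 - 1*(-48881806/153225405) = 5 + 48881806/153225405 = 815008831/153225405 ≈ 5.3190)
m/s((-62 - 87) + 100, l(6, -7)) = (815008831/153225405)/1 = (815008831/153225405)*1 = 815008831/153225405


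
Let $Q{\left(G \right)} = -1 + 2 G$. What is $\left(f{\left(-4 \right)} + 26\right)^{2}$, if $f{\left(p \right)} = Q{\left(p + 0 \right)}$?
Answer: $289$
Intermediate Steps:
$f{\left(p \right)} = -1 + 2 p$ ($f{\left(p \right)} = -1 + 2 \left(p + 0\right) = -1 + 2 p$)
$\left(f{\left(-4 \right)} + 26\right)^{2} = \left(\left(-1 + 2 \left(-4\right)\right) + 26\right)^{2} = \left(\left(-1 - 8\right) + 26\right)^{2} = \left(-9 + 26\right)^{2} = 17^{2} = 289$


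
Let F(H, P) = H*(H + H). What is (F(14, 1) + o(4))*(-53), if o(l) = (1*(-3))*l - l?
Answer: -19928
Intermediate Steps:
o(l) = -4*l (o(l) = -3*l - l = -4*l)
F(H, P) = 2*H² (F(H, P) = H*(2*H) = 2*H²)
(F(14, 1) + o(4))*(-53) = (2*14² - 4*4)*(-53) = (2*196 - 16)*(-53) = (392 - 16)*(-53) = 376*(-53) = -19928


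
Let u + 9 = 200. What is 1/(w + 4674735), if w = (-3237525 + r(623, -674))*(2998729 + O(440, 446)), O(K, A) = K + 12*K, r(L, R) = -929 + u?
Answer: -1/9729191357352 ≈ -1.0278e-13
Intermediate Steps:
u = 191 (u = -9 + 200 = 191)
r(L, R) = -738 (r(L, R) = -929 + 191 = -738)
O(K, A) = 13*K
w = -9729196032087 (w = (-3237525 - 738)*(2998729 + 13*440) = -3238263*(2998729 + 5720) = -3238263*3004449 = -9729196032087)
1/(w + 4674735) = 1/(-9729196032087 + 4674735) = 1/(-9729191357352) = -1/9729191357352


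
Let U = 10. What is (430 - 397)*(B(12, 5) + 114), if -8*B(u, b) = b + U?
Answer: 29601/8 ≈ 3700.1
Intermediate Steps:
B(u, b) = -5/4 - b/8 (B(u, b) = -(b + 10)/8 = -(10 + b)/8 = -5/4 - b/8)
(430 - 397)*(B(12, 5) + 114) = (430 - 397)*((-5/4 - ⅛*5) + 114) = 33*((-5/4 - 5/8) + 114) = 33*(-15/8 + 114) = 33*(897/8) = 29601/8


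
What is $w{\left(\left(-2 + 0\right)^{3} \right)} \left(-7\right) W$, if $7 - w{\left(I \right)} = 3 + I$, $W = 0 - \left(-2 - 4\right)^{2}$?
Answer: $3024$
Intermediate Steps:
$W = -36$ ($W = 0 - \left(-6\right)^{2} = 0 - 36 = -36$)
$w{\left(I \right)} = 4 - I$ ($w{\left(I \right)} = 7 - \left(3 + I\right) = 4 - I$)
$w{\left(\left(-2 + 0\right)^{3} \right)} \left(-7\right) W = \left(4 - \left(-2 + 0\right)^{3}\right) \left(-7\right) \left(-36\right) = \left(4 - \left(-2\right)^{3}\right) \left(-7\right) \left(-36\right) = \left(4 - -8\right) \left(-7\right) \left(-36\right) = \left(4 + 8\right) \left(-7\right) \left(-36\right) = 12 \left(-7\right) \left(-36\right) = \left(-84\right) \left(-36\right) = 3024$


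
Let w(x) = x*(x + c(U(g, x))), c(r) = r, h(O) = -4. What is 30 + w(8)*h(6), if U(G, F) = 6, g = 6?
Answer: -418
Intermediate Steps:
w(x) = x*(6 + x) (w(x) = x*(x + 6) = x*(6 + x))
30 + w(8)*h(6) = 30 + (8*(6 + 8))*(-4) = 30 + (8*14)*(-4) = 30 + 112*(-4) = 30 - 448 = -418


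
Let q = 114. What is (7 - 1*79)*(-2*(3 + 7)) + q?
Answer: 1554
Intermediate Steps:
(7 - 1*79)*(-2*(3 + 7)) + q = (7 - 1*79)*(-2*(3 + 7)) + 114 = (7 - 79)*(-2*10) + 114 = -72*(-20) + 114 = 1440 + 114 = 1554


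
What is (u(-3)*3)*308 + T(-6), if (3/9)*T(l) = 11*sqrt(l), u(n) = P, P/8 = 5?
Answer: 36960 + 33*I*sqrt(6) ≈ 36960.0 + 80.833*I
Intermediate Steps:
P = 40 (P = 8*5 = 40)
u(n) = 40
T(l) = 33*sqrt(l) (T(l) = 3*(11*sqrt(l)) = 33*sqrt(l))
(u(-3)*3)*308 + T(-6) = (40*3)*308 + 33*sqrt(-6) = 120*308 + 33*(I*sqrt(6)) = 36960 + 33*I*sqrt(6)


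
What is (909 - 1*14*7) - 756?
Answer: 55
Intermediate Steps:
(909 - 1*14*7) - 756 = (909 - 14*7) - 756 = (909 - 98) - 756 = 811 - 756 = 55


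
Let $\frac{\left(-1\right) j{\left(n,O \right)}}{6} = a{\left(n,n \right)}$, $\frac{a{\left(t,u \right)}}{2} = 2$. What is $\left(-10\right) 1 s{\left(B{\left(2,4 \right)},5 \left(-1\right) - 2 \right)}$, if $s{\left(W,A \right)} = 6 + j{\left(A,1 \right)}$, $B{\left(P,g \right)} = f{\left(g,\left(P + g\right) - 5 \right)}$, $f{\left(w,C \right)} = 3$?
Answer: $180$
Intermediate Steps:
$a{\left(t,u \right)} = 4$ ($a{\left(t,u \right)} = 2 \cdot 2 = 4$)
$B{\left(P,g \right)} = 3$
$j{\left(n,O \right)} = -24$ ($j{\left(n,O \right)} = \left(-6\right) 4 = -24$)
$s{\left(W,A \right)} = -18$ ($s{\left(W,A \right)} = 6 - 24 = -18$)
$\left(-10\right) 1 s{\left(B{\left(2,4 \right)},5 \left(-1\right) - 2 \right)} = \left(-10\right) 1 \left(-18\right) = \left(-10\right) \left(-18\right) = 180$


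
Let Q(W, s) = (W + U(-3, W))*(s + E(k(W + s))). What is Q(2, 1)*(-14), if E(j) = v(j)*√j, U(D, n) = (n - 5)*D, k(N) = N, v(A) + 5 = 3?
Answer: -154 + 308*√3 ≈ 379.47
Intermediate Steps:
v(A) = -2 (v(A) = -5 + 3 = -2)
U(D, n) = D*(-5 + n) (U(D, n) = (-5 + n)*D = D*(-5 + n))
E(j) = -2*√j
Q(W, s) = (15 - 2*W)*(s - 2*√(W + s)) (Q(W, s) = (W - 3*(-5 + W))*(s - 2*√(W + s)) = (W + (15 - 3*W))*(s - 2*√(W + s)) = (15 - 2*W)*(s - 2*√(W + s)))
Q(2, 1)*(-14) = (-30*√(2 + 1) + 15*1 - 2*2*1 + 4*2*√(2 + 1))*(-14) = (-30*√3 + 15 - 4 + 4*2*√3)*(-14) = (-30*√3 + 15 - 4 + 8*√3)*(-14) = (11 - 22*√3)*(-14) = -154 + 308*√3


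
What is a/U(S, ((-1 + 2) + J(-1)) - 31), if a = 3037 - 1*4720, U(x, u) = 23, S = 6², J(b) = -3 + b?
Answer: -1683/23 ≈ -73.174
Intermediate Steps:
S = 36
a = -1683 (a = 3037 - 4720 = -1683)
a/U(S, ((-1 + 2) + J(-1)) - 31) = -1683/23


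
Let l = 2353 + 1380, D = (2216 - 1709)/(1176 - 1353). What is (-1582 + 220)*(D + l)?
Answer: -299746236/59 ≈ -5.0804e+6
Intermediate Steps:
D = -169/59 (D = 507/(-177) = 507*(-1/177) = -169/59 ≈ -2.8644)
l = 3733
(-1582 + 220)*(D + l) = (-1582 + 220)*(-169/59 + 3733) = -1362*220078/59 = -299746236/59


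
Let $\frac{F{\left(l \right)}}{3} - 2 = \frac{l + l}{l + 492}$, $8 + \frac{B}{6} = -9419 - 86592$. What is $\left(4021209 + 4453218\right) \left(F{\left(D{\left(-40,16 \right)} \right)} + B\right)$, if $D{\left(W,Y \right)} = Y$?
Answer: $- \frac{620037315758484}{127} \approx -4.8822 \cdot 10^{12}$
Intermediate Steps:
$B = -576114$ ($B = -48 + 6 \left(-9419 - 86592\right) = -48 + 6 \left(-96011\right) = -48 - 576066 = -576114$)
$F{\left(l \right)} = 6 + \frac{6 l}{492 + l}$ ($F{\left(l \right)} = 6 + 3 \frac{l + l}{l + 492} = 6 + 3 \frac{2 l}{492 + l} = 6 + \frac{6 l}{492 + l}$)
$\left(4021209 + 4453218\right) \left(F{\left(D{\left(-40,16 \right)} \right)} + B\right) = \left(4021209 + 4453218\right) \left(\frac{12 \left(246 + 16\right)}{492 + 16} - 576114\right) = 8474427 \left(12 \cdot \frac{1}{508} \cdot 262 - 576114\right) = 8474427 \left(\frac{786}{127} - 576114\right) = 8474427 \left(- \frac{73165692}{127}\right) = - \frac{620037315758484}{127}$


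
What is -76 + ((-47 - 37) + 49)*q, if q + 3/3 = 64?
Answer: -2281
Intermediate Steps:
q = 63 (q = -1 + 64 = 63)
-76 + ((-47 - 37) + 49)*q = -76 + ((-47 - 37) + 49)*63 = -76 + (-84 + 49)*63 = -76 - 35*63 = -76 - 2205 = -2281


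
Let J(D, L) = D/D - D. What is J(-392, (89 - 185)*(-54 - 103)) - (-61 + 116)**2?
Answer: -2632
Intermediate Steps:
J(D, L) = 1 - D
J(-392, (89 - 185)*(-54 - 103)) - (-61 + 116)**2 = (1 - 1*(-392)) - (-61 + 116)**2 = (1 + 392) - 1*55**2 = 393 - 1*3025 = 393 - 3025 = -2632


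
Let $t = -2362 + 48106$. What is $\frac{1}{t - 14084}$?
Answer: $\frac{1}{31660} \approx 3.1586 \cdot 10^{-5}$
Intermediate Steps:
$t = 45744$
$\frac{1}{t - 14084} = \frac{1}{45744 - 14084} = \frac{1}{31660}$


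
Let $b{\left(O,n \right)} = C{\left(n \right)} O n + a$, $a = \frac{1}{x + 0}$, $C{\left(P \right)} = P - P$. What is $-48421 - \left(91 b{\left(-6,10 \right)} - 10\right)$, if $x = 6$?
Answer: $- \frac{290557}{6} \approx -48426.0$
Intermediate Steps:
$C{\left(P \right)} = 0$
$a = \frac{1}{6}$ ($a = \frac{1}{6 + 0} = \frac{1}{6} \approx 0.16667$)
$b{\left(O,n \right)} = \frac{1}{6}$ ($b{\left(O,n \right)} = 0 O n + \frac{1}{6} = 0 n + \frac{1}{6} = 0 + \frac{1}{6} = \frac{1}{6}$)
$-48421 - \left(91 b{\left(-6,10 \right)} - 10\right) = -48421 - \left(91 \cdot \frac{1}{6} - 10\right) = -48421 - \left(\frac{91}{6} - 10\right) = -48421 - \frac{31}{6} = - \frac{290557}{6}$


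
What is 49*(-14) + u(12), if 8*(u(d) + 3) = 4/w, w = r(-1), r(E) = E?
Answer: -1379/2 ≈ -689.50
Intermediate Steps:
w = -1
u(d) = -7/2 (u(d) = -3 + (4/(-1))/8 = -3 + (4*(-1))/8 = -3 + (⅛)*(-4) = -3 - ½ = -7/2)
49*(-14) + u(12) = 49*(-14) - 7/2 = -686 - 7/2 = -1379/2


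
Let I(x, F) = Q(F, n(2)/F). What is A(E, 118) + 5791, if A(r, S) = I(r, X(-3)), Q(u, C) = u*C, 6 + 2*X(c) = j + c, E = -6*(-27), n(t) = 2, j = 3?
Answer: 5793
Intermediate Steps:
E = 162
X(c) = -3/2 + c/2 (X(c) = -3 + (3 + c)/2 = -3 + (3/2 + c/2) = -3/2 + c/2)
Q(u, C) = C*u
I(x, F) = 2 (I(x, F) = (2/F)*F = 2)
A(r, S) = 2
A(E, 118) + 5791 = 2 + 5791 = 5793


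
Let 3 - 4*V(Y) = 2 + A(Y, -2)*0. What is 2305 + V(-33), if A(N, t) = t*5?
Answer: 9221/4 ≈ 2305.3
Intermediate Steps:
A(N, t) = 5*t
V(Y) = 1/4 (V(Y) = 3/4 - (2 + (5*(-2))*0)/4 = 3/4 - (2 - 10*0)/4 = 3/4 - (2 + 0)/4 = 3/4 - 1/4*2 = 3/4 - 1/2 = 1/4)
2305 + V(-33) = 2305 + 1/4 = 9221/4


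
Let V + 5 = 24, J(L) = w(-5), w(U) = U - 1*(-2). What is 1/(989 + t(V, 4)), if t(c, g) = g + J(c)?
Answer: 1/990 ≈ 0.0010101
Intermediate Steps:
w(U) = 2 + U (w(U) = U + 2 = 2 + U)
J(L) = -3 (J(L) = 2 - 5 = -3)
V = 19 (V = -5 + 24 = 19)
t(c, g) = -3 + g (t(c, g) = g - 3 = -3 + g)
1/(989 + t(V, 4)) = 1/(989 + (-3 + 4)) = 1/(989 + 1) = 1/990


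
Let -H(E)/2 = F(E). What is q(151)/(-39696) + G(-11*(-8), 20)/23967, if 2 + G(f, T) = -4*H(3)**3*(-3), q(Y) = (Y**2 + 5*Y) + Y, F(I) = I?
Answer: -223719031/317131344 ≈ -0.70545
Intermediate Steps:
H(E) = -2*E
q(Y) = Y**2 + 6*Y
G(f, T) = -2594 (G(f, T) = -2 - 4*(-2*3)**3*(-3) = -2 - 4*(-6)**3*(-3) = -2 - 4*(-216)*(-3) = -2 + 864*(-3) = -2 - 2592 = -2594)
q(151)/(-39696) + G(-11*(-8), 20)/23967 = (151*(6 + 151))/(-39696) - 2594/23967 = (151*157)*(-1/39696) - 2594*1/23967 = 23707*(-1/39696) - 2594/23967 = -23707/39696 - 2594/23967 = -223719031/317131344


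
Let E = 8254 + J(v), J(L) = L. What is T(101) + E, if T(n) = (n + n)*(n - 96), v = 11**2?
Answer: 9385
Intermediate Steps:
v = 121
T(n) = 2*n*(-96 + n) (T(n) = (2*n)*(-96 + n) = 2*n*(-96 + n))
E = 8375 (E = 8254 + 121 = 8375)
T(101) + E = 2*101*(-96 + 101) + 8375 = 2*101*5 + 8375 = 1010 + 8375 = 9385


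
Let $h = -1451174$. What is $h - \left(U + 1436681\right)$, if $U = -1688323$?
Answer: $-1199532$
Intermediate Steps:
$h - \left(U + 1436681\right) = -1451174 - \left(-1688323 + 1436681\right) = -1451174 - -251642 = -1451174 + 251642 = -1199532$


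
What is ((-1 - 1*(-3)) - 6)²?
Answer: 16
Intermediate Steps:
((-1 - 1*(-3)) - 6)² = ((-1 + 3) - 6)² = (2 - 6)² = (-4)² = 16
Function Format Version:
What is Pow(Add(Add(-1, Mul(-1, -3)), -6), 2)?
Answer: 16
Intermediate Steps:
Pow(Add(Add(-1, Mul(-1, -3)), -6), 2) = Pow(Add(Add(-1, 3), -6), 2) = Pow(Add(2, -6), 2) = Pow(-4, 2) = 16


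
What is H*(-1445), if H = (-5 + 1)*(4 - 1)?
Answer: 17340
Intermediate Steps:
H = -12 (H = -4*3 = -12)
H*(-1445) = -12*(-1445) = 17340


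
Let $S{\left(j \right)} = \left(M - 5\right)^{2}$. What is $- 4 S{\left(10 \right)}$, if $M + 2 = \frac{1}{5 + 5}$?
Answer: $- \frac{4761}{25} \approx -190.44$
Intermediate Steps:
$M = - \frac{19}{10}$ ($M = -2 + \frac{1}{5 + 5} = -2 + \frac{1}{10} = - \frac{19}{10} \approx -1.9$)
$S{\left(j \right)} = \frac{4761}{100}$ ($S{\left(j \right)} = \left(- \frac{19}{10} - 5\right)^{2} = \left(- \frac{69}{10}\right)^{2} = \frac{4761}{100}$)
$- 4 S{\left(10 \right)} = \left(-4\right) \frac{4761}{100} = - \frac{4761}{25}$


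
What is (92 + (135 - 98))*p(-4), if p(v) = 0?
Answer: 0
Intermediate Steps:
(92 + (135 - 98))*p(-4) = (92 + (135 - 98))*0 = (92 + 37)*0 = 129*0 = 0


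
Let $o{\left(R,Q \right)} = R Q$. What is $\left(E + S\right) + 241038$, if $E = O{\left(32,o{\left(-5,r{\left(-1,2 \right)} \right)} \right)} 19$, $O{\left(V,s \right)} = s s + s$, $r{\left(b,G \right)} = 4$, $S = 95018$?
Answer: $343276$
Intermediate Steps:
$o{\left(R,Q \right)} = Q R$
$O{\left(V,s \right)} = s + s^{2}$ ($O{\left(V,s \right)} = s^{2} + s = s + s^{2}$)
$E = 7220$ ($E = 4 \left(-5\right) \left(1 + 4 \left(-5\right)\right) 19 = - 20 \left(1 - 20\right) 19 = \left(-20\right) \left(-19\right) 19 = 380 \cdot 19 = 7220$)
$\left(E + S\right) + 241038 = \left(7220 + 95018\right) + 241038 = 102238 + 241038 = 343276$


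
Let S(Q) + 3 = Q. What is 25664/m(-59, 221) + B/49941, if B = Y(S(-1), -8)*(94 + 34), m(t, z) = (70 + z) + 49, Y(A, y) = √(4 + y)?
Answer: 6416/85 + 256*I/49941 ≈ 75.482 + 0.0051261*I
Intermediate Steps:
S(Q) = -3 + Q
m(t, z) = 119 + z
B = 256*I (B = √(4 - 8)*(94 + 34) = √(-4)*128 = (2*I)*128 = 256*I ≈ 256.0*I)
25664/m(-59, 221) + B/49941 = 25664/(119 + 221) + (256*I)/49941 = 25664/340 + (256*I)*(1/49941) = 25664*(1/340) + 256*I/49941 = 6416/85 + 256*I/49941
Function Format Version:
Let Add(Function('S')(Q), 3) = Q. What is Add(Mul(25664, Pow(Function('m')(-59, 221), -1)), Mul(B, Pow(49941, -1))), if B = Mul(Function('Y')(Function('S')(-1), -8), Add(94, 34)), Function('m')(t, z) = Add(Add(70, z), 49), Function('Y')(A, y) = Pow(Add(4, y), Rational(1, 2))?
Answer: Add(Rational(6416, 85), Mul(Rational(256, 49941), I)) ≈ Add(75.482, Mul(0.0051261, I))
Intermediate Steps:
Function('S')(Q) = Add(-3, Q)
Function('m')(t, z) = Add(119, z)
B = Mul(256, I) (B = Mul(Pow(Add(4, -8), Rational(1, 2)), Add(94, 34)) = Mul(Pow(-4, Rational(1, 2)), 128) = Mul(Mul(2, I), 128) = Mul(256, I) ≈ Mul(256.00, I))
Add(Mul(25664, Pow(Function('m')(-59, 221), -1)), Mul(B, Pow(49941, -1))) = Add(Mul(25664, Pow(Add(119, 221), -1)), Mul(Mul(256, I), Pow(49941, -1))) = Add(Mul(25664, Pow(340, -1)), Mul(Mul(256, I), Rational(1, 49941))) = Add(Mul(25664, Rational(1, 340)), Mul(Rational(256, 49941), I)) = Add(Rational(6416, 85), Mul(Rational(256, 49941), I))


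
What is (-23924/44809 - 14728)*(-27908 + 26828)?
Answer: 712768546080/44809 ≈ 1.5907e+7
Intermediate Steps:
(-23924/44809 - 14728)*(-27908 + 26828) = (-23924*1/44809 - 14728)*(-1080) = (-23924/44809 - 14728)*(-1080) = -659970876/44809*(-1080) = 712768546080/44809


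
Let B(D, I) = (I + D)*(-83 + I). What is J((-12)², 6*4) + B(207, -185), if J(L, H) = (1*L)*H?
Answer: -2440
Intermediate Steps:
B(D, I) = (-83 + I)*(D + I) (B(D, I) = (D + I)*(-83 + I) = (-83 + I)*(D + I))
J(L, H) = H*L (J(L, H) = L*H = H*L)
J((-12)², 6*4) + B(207, -185) = (6*4)*(-12)² + ((-185)² - 83*207 - 83*(-185) + 207*(-185)) = 24*144 + (34225 - 17181 + 15355 - 38295) = 3456 - 5896 = -2440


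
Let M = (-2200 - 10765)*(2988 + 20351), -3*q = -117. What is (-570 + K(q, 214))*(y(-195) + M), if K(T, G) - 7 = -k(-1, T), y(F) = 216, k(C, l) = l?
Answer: 182159131238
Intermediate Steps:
q = 39 (q = -⅓*(-117) = 39)
K(T, G) = 7 - T
M = -302590135 (M = -12965*23339 = -302590135)
(-570 + K(q, 214))*(y(-195) + M) = (-570 + (7 - 1*39))*(216 - 302590135) = (-570 + (7 - 39))*(-302589919) = (-570 - 32)*(-302589919) = -602*(-302589919) = 182159131238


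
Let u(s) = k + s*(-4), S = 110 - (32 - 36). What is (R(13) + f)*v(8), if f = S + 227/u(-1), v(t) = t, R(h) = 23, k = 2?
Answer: 4196/3 ≈ 1398.7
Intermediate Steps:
S = 114 (S = 110 - 1*(-4) = 110 + 4 = 114)
u(s) = 2 - 4*s (u(s) = 2 + s*(-4) = 2 - 4*s)
f = 911/6 (f = 114 + 227/(2 - 4*(-1)) = 114 + 227/(2 + 4) = 114 + 227/6 = 911/6 ≈ 151.83)
(R(13) + f)*v(8) = (23 + 911/6)*8 = (1049/6)*8 = 4196/3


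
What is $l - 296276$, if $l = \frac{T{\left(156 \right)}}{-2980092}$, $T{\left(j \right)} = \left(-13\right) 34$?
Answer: $- \frac{441464868475}{1490046} \approx -2.9628 \cdot 10^{5}$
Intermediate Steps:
$T{\left(j \right)} = -442$
$l = \frac{221}{1490046}$ ($l = - \frac{442}{-2980092} = \left(-442\right) \left(- \frac{1}{2980092}\right) = \frac{221}{1490046} \approx 0.00014832$)
$l - 296276 = \frac{221}{1490046} - 296276 = - \frac{441464868475}{1490046}$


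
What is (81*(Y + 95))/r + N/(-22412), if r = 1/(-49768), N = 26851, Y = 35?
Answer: -11745166407331/22412 ≈ -5.2406e+8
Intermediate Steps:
r = -1/49768 ≈ -2.0093e-5
(81*(Y + 95))/r + N/(-22412) = (81*(35 + 95))/(-1/49768) + 26851/(-22412) = (81*130)*(-49768) + 26851*(-1/22412) = 10530*(-49768) - 26851/22412 = -524057040 - 26851/22412 = -11745166407331/22412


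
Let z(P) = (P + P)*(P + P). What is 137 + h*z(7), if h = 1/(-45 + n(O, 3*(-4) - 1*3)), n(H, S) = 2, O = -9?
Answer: 5695/43 ≈ 132.44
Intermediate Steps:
z(P) = 4*P**2 (z(P) = (2*P)*(2*P) = 4*P**2)
h = -1/43 (h = 1/(-45 + 2) = 1/(-43) = -1/43 ≈ -0.023256)
137 + h*z(7) = 137 - 4*7**2/43 = 137 - 4*49/43 = 137 - 1/43*196 = 137 - 196/43 = 5695/43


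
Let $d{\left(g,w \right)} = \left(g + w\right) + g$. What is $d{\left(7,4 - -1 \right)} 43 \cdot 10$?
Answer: $8170$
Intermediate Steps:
$d{\left(g,w \right)} = w + 2 g$
$d{\left(7,4 - -1 \right)} 43 \cdot 10 = \left(\left(4 - -1\right) + 2 \cdot 7\right) 43 \cdot 10 = \left(\left(4 + 1\right) + 14\right) 43 \cdot 10 = \left(5 + 14\right) 43 \cdot 10 = 19 \cdot 43 \cdot 10 = 817 \cdot 10 = 8170$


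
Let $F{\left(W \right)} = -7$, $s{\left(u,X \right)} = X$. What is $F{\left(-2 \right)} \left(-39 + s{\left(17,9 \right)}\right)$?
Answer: $210$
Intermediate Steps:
$F{\left(-2 \right)} \left(-39 + s{\left(17,9 \right)}\right) = - 7 \left(-39 + 9\right) = \left(-7\right) \left(-30\right) = 210$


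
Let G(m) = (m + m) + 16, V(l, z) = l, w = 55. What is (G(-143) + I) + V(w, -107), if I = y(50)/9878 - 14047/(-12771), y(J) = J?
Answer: -1226512357/5734179 ≈ -213.90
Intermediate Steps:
G(m) = 16 + 2*m (G(m) = 2*m + 16 = 16 + 2*m)
I = 6336128/5734179 (I = 50/9878 - 14047/(-12771) = 50*(1/9878) - 14047*(-1/12771) = 25/4939 + 1277/1161 = 6336128/5734179 ≈ 1.1050)
(G(-143) + I) + V(w, -107) = ((16 + 2*(-143)) + 6336128/5734179) + 55 = ((16 - 286) + 6336128/5734179) + 55 = (-270 + 6336128/5734179) + 55 = -1541892202/5734179 + 55 = -1226512357/5734179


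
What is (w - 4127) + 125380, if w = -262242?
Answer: -140989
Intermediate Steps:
(w - 4127) + 125380 = (-262242 - 4127) + 125380 = -266369 + 125380 = -140989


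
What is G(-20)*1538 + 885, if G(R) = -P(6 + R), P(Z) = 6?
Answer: -8343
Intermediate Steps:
G(R) = -6 (G(R) = -1*6 = -6)
G(-20)*1538 + 885 = -6*1538 + 885 = -9228 + 885 = -8343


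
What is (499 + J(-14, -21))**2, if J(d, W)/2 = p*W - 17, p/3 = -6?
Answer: 1490841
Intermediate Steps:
p = -18 (p = 3*(-6) = -18)
J(d, W) = -34 - 36*W (J(d, W) = 2*(-18*W - 17) = 2*(-17 - 18*W) = -34 - 36*W)
(499 + J(-14, -21))**2 = (499 + (-34 - 36*(-21)))**2 = (499 + (-34 + 756))**2 = (499 + 722)**2 = 1221**2 = 1490841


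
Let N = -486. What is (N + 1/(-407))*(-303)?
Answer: 59934309/407 ≈ 1.4726e+5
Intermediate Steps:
(N + 1/(-407))*(-303) = (-486 + 1/(-407))*(-303) = (-486 - 1/407)*(-303) = -197803/407*(-303) = 59934309/407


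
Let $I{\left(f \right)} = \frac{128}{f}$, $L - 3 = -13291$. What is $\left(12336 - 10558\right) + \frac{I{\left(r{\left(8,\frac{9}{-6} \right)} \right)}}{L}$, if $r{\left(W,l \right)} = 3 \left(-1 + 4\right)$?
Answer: $\frac{26579306}{14949} \approx 1778.0$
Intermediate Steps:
$L = -13288$ ($L = 3 - 13291 = -13288$)
$r{\left(W,l \right)} = 9$ ($r{\left(W,l \right)} = 3 \cdot 3 = 9$)
$\left(12336 - 10558\right) + \frac{I{\left(r{\left(8,\frac{9}{-6} \right)} \right)}}{L} = \left(12336 - 10558\right) + \frac{128 \cdot \frac{1}{9}}{-13288} = 1778 + 128 \cdot \frac{1}{9} \left(- \frac{1}{13288}\right) = 1778 + \frac{128}{9} \left(- \frac{1}{13288}\right) = 1778 - \frac{16}{14949} = \frac{26579306}{14949}$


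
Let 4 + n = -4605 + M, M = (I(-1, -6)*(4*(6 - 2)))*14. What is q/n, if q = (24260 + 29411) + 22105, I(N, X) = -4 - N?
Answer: -75776/5281 ≈ -14.349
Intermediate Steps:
M = -672 (M = ((-4 - 1*(-1))*(4*(6 - 2)))*14 = ((-4 + 1)*(4*4))*14 = -3*16*14 = -48*14 = -672)
n = -5281 (n = -4 + (-4605 - 672) = -4 - 5277 = -5281)
q = 75776 (q = 53671 + 22105 = 75776)
q/n = 75776/(-5281) = 75776*(-1/5281) = -75776/5281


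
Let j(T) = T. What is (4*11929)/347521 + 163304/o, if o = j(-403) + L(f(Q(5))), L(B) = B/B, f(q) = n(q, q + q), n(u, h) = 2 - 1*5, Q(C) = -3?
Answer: -359065744/884199 ≈ -406.09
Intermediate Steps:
n(u, h) = -3 (n(u, h) = 2 - 5 = -3)
f(q) = -3
L(B) = 1
o = -402 (o = -403 + 1 = -402)
(4*11929)/347521 + 163304/o = (4*11929)/347521 + 163304/(-402) = 47716*(1/347521) + 163304*(-1/402) = 604/4399 - 81652/201 = -359065744/884199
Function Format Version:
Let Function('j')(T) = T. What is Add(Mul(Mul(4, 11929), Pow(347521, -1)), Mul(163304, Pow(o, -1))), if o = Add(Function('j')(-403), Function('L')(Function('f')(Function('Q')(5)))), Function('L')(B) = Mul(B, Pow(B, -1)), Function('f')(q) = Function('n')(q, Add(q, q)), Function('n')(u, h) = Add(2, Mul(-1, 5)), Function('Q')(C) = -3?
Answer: Rational(-359065744, 884199) ≈ -406.09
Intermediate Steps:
Function('n')(u, h) = -3 (Function('n')(u, h) = Add(2, -5) = -3)
Function('f')(q) = -3
Function('L')(B) = 1
o = -402 (o = Add(-403, 1) = -402)
Add(Mul(Mul(4, 11929), Pow(347521, -1)), Mul(163304, Pow(o, -1))) = Add(Mul(Mul(4, 11929), Pow(347521, -1)), Mul(163304, Pow(-402, -1))) = Add(Mul(47716, Rational(1, 347521)), Mul(163304, Rational(-1, 402))) = Add(Rational(604, 4399), Rational(-81652, 201)) = Rational(-359065744, 884199)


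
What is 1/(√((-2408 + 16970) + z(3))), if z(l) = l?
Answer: √14565/14565 ≈ 0.0082860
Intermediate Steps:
1/(√((-2408 + 16970) + z(3))) = 1/(√((-2408 + 16970) + 3)) = 1/(√(14562 + 3)) = 1/(√14565) = √14565/14565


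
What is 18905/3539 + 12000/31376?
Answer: 39726955/6939979 ≈ 5.7244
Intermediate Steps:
18905/3539 + 12000/31376 = 18905*(1/3539) + 12000*(1/31376) = 18905/3539 + 750/1961 = 39726955/6939979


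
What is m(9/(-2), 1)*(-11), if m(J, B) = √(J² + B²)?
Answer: -11*√85/2 ≈ -50.708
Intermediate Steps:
m(J, B) = √(B² + J²)
m(9/(-2), 1)*(-11) = √(1² + (9/(-2))²)*(-11) = √(1 + (9*(-½))²)*(-11) = √(1 + (-9/2)²)*(-11) = √(1 + 81/4)*(-11) = √(85/4)*(-11) = (√85/2)*(-11) = -11*√85/2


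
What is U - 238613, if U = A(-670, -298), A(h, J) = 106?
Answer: -238507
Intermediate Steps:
U = 106
U - 238613 = 106 - 238613 = -238507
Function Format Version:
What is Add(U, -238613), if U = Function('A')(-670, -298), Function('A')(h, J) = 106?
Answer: -238507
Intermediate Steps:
U = 106
Add(U, -238613) = Add(106, -238613) = -238507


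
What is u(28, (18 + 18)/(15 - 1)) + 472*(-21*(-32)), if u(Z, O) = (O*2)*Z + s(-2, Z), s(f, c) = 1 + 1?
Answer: 317330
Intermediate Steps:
s(f, c) = 2
u(Z, O) = 2 + 2*O*Z (u(Z, O) = (O*2)*Z + 2 = (2*O)*Z + 2 = 2*O*Z + 2 = 2 + 2*O*Z)
u(28, (18 + 18)/(15 - 1)) + 472*(-21*(-32)) = (2 + 2*((18 + 18)/(15 - 1))*28) + 472*(-21*(-32)) = (2 + 2*(36/14)*28) + 472*672 = (2 + 2*(36*(1/14))*28) + 317184 = (2 + 2*(18/7)*28) + 317184 = (2 + 144) + 317184 = 146 + 317184 = 317330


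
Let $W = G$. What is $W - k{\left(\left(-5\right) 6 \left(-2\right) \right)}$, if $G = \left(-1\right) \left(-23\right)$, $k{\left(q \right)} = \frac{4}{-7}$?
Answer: $\frac{165}{7} \approx 23.571$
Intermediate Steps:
$k{\left(q \right)} = - \frac{4}{7}$ ($k{\left(q \right)} = 4 \left(- \frac{1}{7}\right) = - \frac{4}{7}$)
$G = 23$
$W = 23$
$W - k{\left(\left(-5\right) 6 \left(-2\right) \right)} = 23 - - \frac{4}{7} = 23 + \frac{4}{7} = \frac{165}{7}$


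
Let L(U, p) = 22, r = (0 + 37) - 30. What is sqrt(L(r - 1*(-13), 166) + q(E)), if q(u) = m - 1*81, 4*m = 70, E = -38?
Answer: I*sqrt(166)/2 ≈ 6.442*I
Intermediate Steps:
r = 7 (r = 37 - 30 = 7)
m = 35/2 (m = (1/4)*70 = 35/2 ≈ 17.500)
q(u) = -127/2 (q(u) = 35/2 - 1*81 = 35/2 - 81 = -127/2)
sqrt(L(r - 1*(-13), 166) + q(E)) = sqrt(22 - 127/2) = sqrt(-83/2) = I*sqrt(166)/2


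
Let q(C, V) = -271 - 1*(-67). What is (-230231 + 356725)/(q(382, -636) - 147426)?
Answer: -63247/73815 ≈ -0.85683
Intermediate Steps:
q(C, V) = -204 (q(C, V) = -271 + 67 = -204)
(-230231 + 356725)/(q(382, -636) - 147426) = (-230231 + 356725)/(-204 - 147426) = 126494/(-147630) = 126494*(-1/147630) = -63247/73815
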